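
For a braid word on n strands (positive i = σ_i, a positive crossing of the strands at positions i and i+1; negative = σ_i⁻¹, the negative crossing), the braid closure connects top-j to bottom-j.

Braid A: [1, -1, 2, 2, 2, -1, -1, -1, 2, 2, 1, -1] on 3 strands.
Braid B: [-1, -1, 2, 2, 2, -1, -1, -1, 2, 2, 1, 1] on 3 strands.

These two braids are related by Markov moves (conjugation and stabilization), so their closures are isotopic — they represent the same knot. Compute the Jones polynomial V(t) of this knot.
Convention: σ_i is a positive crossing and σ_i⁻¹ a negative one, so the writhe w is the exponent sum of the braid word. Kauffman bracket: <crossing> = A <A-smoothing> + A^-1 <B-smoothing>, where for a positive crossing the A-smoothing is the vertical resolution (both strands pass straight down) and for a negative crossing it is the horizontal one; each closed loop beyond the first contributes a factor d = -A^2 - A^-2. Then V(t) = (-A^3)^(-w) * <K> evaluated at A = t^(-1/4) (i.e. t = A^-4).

-t^6 + t^5 - 2*t^4 + 3*t^3 - 2*t^2 + 3*t - 1 + t^-1 - t^-2

Derivation:
Markov-equivalent braids have isotopic closures, hence identical knot invariants. Strip the Markov moves from each word to reach a common short braid β, then compute V(t) once on β.
Braid A: s1 s1^-1 s2 s2 s2 s1^-1 s1^-1 s1^-1 s2 s2 s1 s1^-1 on 3 strands reduces by inverse Markov moves (closure unchanged at each step):
  Deconjugate: the word is γ·β·γ⁻¹ with γ = s1 s1^-1 (prefix) and γ⁻¹ = s1 s1^-1 (suffix); strip both.
Reduced to β = s2 s2 s2 s1^-1 s1^-1 s1^-1 s2 s2 on 3 strands, 8 crossings.
Braid B: s1^-1 s1^-1 s2 s2 s2 s1^-1 s1^-1 s1^-1 s2 s2 s1 s1 on 3 strands reduces by inverse Markov moves (closure unchanged at each step):
  Deconjugate: the word is γ·β·γ⁻¹ with γ = s1^-1 (prefix) and γ⁻¹ = s1 (suffix); strip both.
  Deconjugate: the word is γ·β·γ⁻¹ with γ = s1^-1 (prefix) and γ⁻¹ = s1 (suffix); strip both.
Reduced to β = s2 s2 s2 s1^-1 s1^-1 s1^-1 s2 s2 on 3 strands, 8 crossings.
Both give the same β = s2 s2 s2 s1^-1 s1^-1 s1^-1 s2 s2 on 3 strands, so one state sum suffices:
Braid: s2 s2 s2 s1^-1 s1^-1 s1^-1 s2 s2 on 3 strands, 8 crossings.
Writhe w = (#positive) - (#negative) = 5 - 3 = 2.
Computing the Kauffman bracket via state sum. There are 2^8 = 256 states.
For each crossing: s=0 is the vertical smoothing, s=1 horizontal. Crossing k contributes A^(sign_k * (1 - 2*s_k)); loop factor d = -A^2 - A^-2.
Tabulate the states by total A-exponent and number of loops L (A-exp: L × count):
  A^8: L=4 ×1
  A^6: L=3 ×8
  A^4: L=2 ×18, L=4 ×10
  A^2: L=1 ×15, L=3 ×31, L=5 ×10
  A^0: L=2 ×35, L=4 ×30, L=6 ×5
  A^-2: L=3 ×40, L=5 ×15, L=7 ×1
  A^-4: L=4 ×25, L=6 ×3
  A^-6: L=5 ×8
  A^-8: L=6 ×1
Each group contributes A^e * Σ count * d^(L-1):
Powers of d = -A^2 - A^-2: d^2 = A^4 + 2 + A^-4; d^3 = -A^6 - 3*A^2 - 3*A^-2 - A^-6; d^4 = A^8 + 4*A^4 + 6 + 4*A^-4 + A^-8; d^5 = -A^10 - 5*A^6 - 10*A^2 - 10*A^-2 - 5*A^-6 - A^-10; d^6 = A^12 + 6*A^8 + 15*A^4 + 20 + 15*A^-4 + 6*A^-8 + A^-12.
  A^8 * (d^3) = -A^14 - 3*A^10 - 3*A^6 - A^2
  A^6 * (8*d^2) = 8*A^10 + 16*A^6 + 8*A^2
  A^4 * (18*d + 10*d^3) = -10*A^10 - 48*A^6 - 48*A^2 - 10*A^-2
  A^2 * (15 + 31*d^2 + 10*d^4) = 10*A^10 + 71*A^6 + 137*A^2 + 71*A^-2 + 10*A^-6
  A^0 * (35*d + 30*d^3 + 5*d^5) = -5*A^10 - 55*A^6 - 175*A^2 - 175*A^-2 - 55*A^-6 - 5*A^-10
  A^-2 * (40*d^2 + 15*d^4 + d^6) = A^10 + 21*A^6 + 115*A^2 + 190*A^-2 + 115*A^-6 + 21*A^-10 + A^-14
  A^-4 * (25*d^3 + 3*d^5) = -3*A^6 - 40*A^2 - 105*A^-2 - 105*A^-6 - 40*A^-10 - 3*A^-14
  A^-6 * (8*d^4) = 8*A^2 + 32*A^-2 + 48*A^-6 + 32*A^-10 + 8*A^-14
  A^-8 * (d^5) = -A^2 - 5*A^-2 - 10*A^-6 - 10*A^-10 - 5*A^-14 - A^-18
Summing the groups: <K> = -A^14 + A^10 - A^6 + 3*A^2 - 2*A^-2 + 3*A^-6 - 2*A^-10 + A^-14 - A^-18
Normalise by the writhe: (-A^3)^(-w) = (-A^3)^(-2) = A^-6, so f(A) = A^-6 * <K> = -A^8 + A^4 - 1 + 3*A^-4 - 2*A^-8 + 3*A^-12 - 2*A^-16 + A^-20 - A^-24.
Substitute A = t^(-1/4), i.e. A^e → t^(-e/4): V(t) = -t^6 + t^5 - 2*t^4 + 3*t^3 - 2*t^2 + 3*t - 1 + t^-1 - t^-2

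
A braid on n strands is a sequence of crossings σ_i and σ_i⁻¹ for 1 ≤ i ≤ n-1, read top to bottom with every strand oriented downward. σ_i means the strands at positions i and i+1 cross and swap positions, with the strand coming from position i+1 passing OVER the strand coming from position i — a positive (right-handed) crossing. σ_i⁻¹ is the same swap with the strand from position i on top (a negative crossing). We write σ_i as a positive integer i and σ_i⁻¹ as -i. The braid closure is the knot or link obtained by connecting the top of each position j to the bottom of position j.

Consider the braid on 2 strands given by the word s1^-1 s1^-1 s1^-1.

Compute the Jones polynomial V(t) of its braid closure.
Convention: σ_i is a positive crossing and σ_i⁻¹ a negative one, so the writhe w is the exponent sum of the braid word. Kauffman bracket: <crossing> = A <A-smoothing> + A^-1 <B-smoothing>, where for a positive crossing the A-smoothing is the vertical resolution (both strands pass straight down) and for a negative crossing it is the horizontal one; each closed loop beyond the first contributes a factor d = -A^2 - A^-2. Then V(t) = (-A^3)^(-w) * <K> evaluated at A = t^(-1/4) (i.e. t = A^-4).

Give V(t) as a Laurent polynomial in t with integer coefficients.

Braid: s1^-1 s1^-1 s1^-1 on 2 strands, 3 crossings.
Writhe w = (#positive) - (#negative) = 0 - 3 = -3.
State-sum expansion of <K>. There are 2^3 = 8 states.
For each crossing: s=0 is the vertical smoothing, s=1 horizontal. Crossing k contributes A^(sign_k * (1 - 2*s_k)); loop factor d = -A^2 - A^-2.
  state 000: A-exp=-3, loops=2, term = A^-3 * d^1
  state 001: A-exp=-1, loops=1, term = A^-1 * d^0
  state 010: A-exp=-1, loops=1, term = A^-1 * d^0
  state 011: A-exp=+1, loops=2, term = A^1 * d^1
  state 100: A-exp=-1, loops=1, term = A^-1 * d^0
  state 101: A-exp=+1, loops=2, term = A^1 * d^1
  state 110: A-exp=+1, loops=2, term = A^1 * d^1
  state 111: A-exp=+3, loops=3, term = A^3 * d^2
Collect the terms by A-exponent (count of states per loop number):
Powers of d = -A^2 - A^-2: d^2 = A^4 + 2 + A^-4.
  A^3 * (d^2) = A^7 + 2*A^3 + A^-1
  A^1 * (3*d) = -3*A^3 - 3*A^-1
  A^-1 * (3) = 3*A^-1
  A^-3 * (d) = -A^-1 - A^-5
Summing the groups: <K> = A^7 - A^3 - A^-5
Normalise by the writhe: (-A^3)^(-w) = (-A^3)^(3) = -A^9, so f(A) = -A^9 * <K> = -A^16 + A^12 + A^4.
Substitute A = t^(-1/4), i.e. A^e → t^(-e/4): V(t) = t^-1 + t^-3 - t^-4

Answer: t^-1 + t^-3 - t^-4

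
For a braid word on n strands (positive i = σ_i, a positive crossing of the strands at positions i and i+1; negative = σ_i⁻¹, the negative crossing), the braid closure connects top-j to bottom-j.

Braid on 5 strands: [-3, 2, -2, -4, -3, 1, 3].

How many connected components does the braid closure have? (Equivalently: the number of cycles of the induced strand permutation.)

2

Derivation:
Track the strand permutation on 5 strands, starting from identity.
  step 1: s3^-1 swaps positions 3,4 -> [1 2 4 3 5]
  step 2: s2 swaps positions 2,3 -> [1 4 2 3 5]
  step 3: s2^-1 swaps positions 2,3 -> [1 2 4 3 5]
  step 4: s4^-1 swaps positions 4,5 -> [1 2 4 5 3]
  step 5: s3^-1 swaps positions 3,4 -> [1 2 5 4 3]
  step 6: s1 swaps positions 1,2 -> [2 1 5 4 3]
  step 7: s3 swaps positions 3,4 -> [2 1 4 5 3]
Final permutation (position -> original strand): [2 1 4 5 3]
Closure components = cycle count of this permutation = 2.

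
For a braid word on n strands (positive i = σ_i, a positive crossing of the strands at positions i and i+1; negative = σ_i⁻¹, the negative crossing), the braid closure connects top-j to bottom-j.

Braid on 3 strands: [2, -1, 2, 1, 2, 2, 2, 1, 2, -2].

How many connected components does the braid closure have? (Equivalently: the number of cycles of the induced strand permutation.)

3

Derivation:
Track the strand permutation on 3 strands, starting from identity.
  step 1: s2 swaps positions 2,3 -> [1 3 2]
  step 2: s1^-1 swaps positions 1,2 -> [3 1 2]
  step 3: s2 swaps positions 2,3 -> [3 2 1]
  step 4: s1 swaps positions 1,2 -> [2 3 1]
  step 5: s2 swaps positions 2,3 -> [2 1 3]
  step 6: s2 swaps positions 2,3 -> [2 3 1]
  step 7: s2 swaps positions 2,3 -> [2 1 3]
  step 8: s1 swaps positions 1,2 -> [1 2 3]
  step 9: s2 swaps positions 2,3 -> [1 3 2]
  step 10: s2^-1 swaps positions 2,3 -> [1 2 3]
Final permutation (position -> original strand): [1 2 3]
Closure components = cycle count of this permutation = 3.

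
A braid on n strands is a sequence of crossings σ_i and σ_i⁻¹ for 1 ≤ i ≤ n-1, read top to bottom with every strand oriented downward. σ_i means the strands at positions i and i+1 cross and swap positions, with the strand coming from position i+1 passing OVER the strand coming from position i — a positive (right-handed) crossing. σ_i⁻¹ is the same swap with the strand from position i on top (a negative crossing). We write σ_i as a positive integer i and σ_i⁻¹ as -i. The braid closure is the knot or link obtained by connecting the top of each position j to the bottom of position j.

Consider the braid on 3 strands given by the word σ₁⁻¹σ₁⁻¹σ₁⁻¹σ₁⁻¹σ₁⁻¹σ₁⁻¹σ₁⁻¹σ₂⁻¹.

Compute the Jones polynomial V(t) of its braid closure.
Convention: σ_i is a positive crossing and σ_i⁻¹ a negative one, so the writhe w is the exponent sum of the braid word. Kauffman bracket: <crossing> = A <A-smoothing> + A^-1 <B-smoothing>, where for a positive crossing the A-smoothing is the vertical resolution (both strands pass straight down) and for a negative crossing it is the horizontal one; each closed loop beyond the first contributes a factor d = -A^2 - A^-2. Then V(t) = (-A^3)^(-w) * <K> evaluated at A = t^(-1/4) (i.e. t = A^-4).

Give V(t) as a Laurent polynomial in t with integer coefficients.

The presented braid s1^-1 s1^-1 s1^-1 s1^-1 s1^-1 s1^-1 s1^-1 s2^-1 on 3 strands reduces by inverse Markov moves (closure unchanged at each step):
  Destabilize: the word has the form β·s2^-1 where s2^-1 occurs only as the final letter (β ∈ B_2); drop it and the last strand → 2 strands.
Reduced to β = s1^-1 s1^-1 s1^-1 s1^-1 s1^-1 s1^-1 s1^-1 on 2 strands, 7 crossings.
Compute on β:
Braid: s1^-1 s1^-1 s1^-1 s1^-1 s1^-1 s1^-1 s1^-1 on 2 strands, 7 crossings.
Writhe w = (#positive) - (#negative) = 0 - 7 = -7.
Computing the Kauffman bracket via state sum. There are 2^7 = 128 states.
Smooth each crossing (0=||, 1=⌣⌢); contribution A^(Σ sign_k(1-2s_k)) * d^(L-1).
Tabulate the states by total A-exponent and number of loops L (A-exp: L × count):
  A^7: L=7 ×1
  A^5: L=6 ×7
  A^3: L=5 ×21
  A^1: L=4 ×35
  A^-1: L=3 ×35
  A^-3: L=2 ×21
  A^-5: L=1 ×7
  A^-7: L=2 ×1
Each group contributes A^e * Σ count * d^(L-1):
Powers of d = -A^2 - A^-2: d^2 = A^4 + 2 + A^-4; d^3 = -A^6 - 3*A^2 - 3*A^-2 - A^-6; d^4 = A^8 + 4*A^4 + 6 + 4*A^-4 + A^-8; d^5 = -A^10 - 5*A^6 - 10*A^2 - 10*A^-2 - 5*A^-6 - A^-10; d^6 = A^12 + 6*A^8 + 15*A^4 + 20 + 15*A^-4 + 6*A^-8 + A^-12.
  A^7 * (d^6) = A^19 + 6*A^15 + 15*A^11 + 20*A^7 + 15*A^3 + 6*A^-1 + A^-5
  A^5 * (7*d^5) = -7*A^15 - 35*A^11 - 70*A^7 - 70*A^3 - 35*A^-1 - 7*A^-5
  A^3 * (21*d^4) = 21*A^11 + 84*A^7 + 126*A^3 + 84*A^-1 + 21*A^-5
  A^1 * (35*d^3) = -35*A^7 - 105*A^3 - 105*A^-1 - 35*A^-5
  A^-1 * (35*d^2) = 35*A^3 + 70*A^-1 + 35*A^-5
  A^-3 * (21*d) = -21*A^-1 - 21*A^-5
  A^-5 * (7) = 7*A^-5
  A^-7 * (d) = -A^-5 - A^-9
Summing the groups: <K> = A^19 - A^15 + A^11 - A^7 + A^3 - A^-1 - A^-9
Normalise by the writhe: (-A^3)^(-w) = (-A^3)^(7) = -A^21, so f(A) = -A^21 * <K> = -A^40 + A^36 - A^32 + A^28 - A^24 + A^20 + A^12.
Substitute A = t^(-1/4), i.e. A^e → t^(-e/4): V(t) = t^-3 + t^-5 - t^-6 + t^-7 - t^-8 + t^-9 - t^-10

Answer: t^-3 + t^-5 - t^-6 + t^-7 - t^-8 + t^-9 - t^-10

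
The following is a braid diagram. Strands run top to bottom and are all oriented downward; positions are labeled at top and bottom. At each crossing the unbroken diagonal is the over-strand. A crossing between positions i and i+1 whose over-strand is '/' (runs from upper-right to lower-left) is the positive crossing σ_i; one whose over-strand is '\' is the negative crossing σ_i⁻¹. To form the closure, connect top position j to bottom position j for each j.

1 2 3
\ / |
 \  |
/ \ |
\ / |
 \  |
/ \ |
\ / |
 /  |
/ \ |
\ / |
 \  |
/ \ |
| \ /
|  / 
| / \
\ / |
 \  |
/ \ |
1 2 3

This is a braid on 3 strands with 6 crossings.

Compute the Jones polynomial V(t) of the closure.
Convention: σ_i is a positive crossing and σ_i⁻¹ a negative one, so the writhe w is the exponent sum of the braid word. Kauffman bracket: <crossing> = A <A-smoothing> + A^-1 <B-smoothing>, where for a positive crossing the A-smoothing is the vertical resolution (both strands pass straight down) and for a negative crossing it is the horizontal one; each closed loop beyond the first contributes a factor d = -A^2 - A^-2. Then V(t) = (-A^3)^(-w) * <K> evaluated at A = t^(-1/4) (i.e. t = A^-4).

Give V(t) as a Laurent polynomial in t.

Reading the diagram top to bottom ('/'-over between positions i,i+1 = s_i, '\'-over = s_i^-1): braid word = s1^-1 s1^-1 s1 s1^-1 s2 s1^-1.
First cancel adjacent σ_i σ_i⁻¹ pairs (Reidemeister II — same braid, same closure): s1^-1 s1^-1 s1 s1^-1 s2 s1^-1 → s1^-1 s1^-1 s2 s1^-1.
Braid: s1^-1 s1^-1 s2 s1^-1 on 3 strands, 4 crossings.
Writhe w = (#positive) - (#negative) = 1 - 3 = -2.
Enumerate smoothing states for the bracket polynomial. There are 2^4 = 16 states.
For each crossing: s=0 is the vertical smoothing, s=1 horizontal. Crossing k contributes A^(sign_k * (1 - 2*s_k)); loop factor d = -A^2 - A^-2.
  state 0000: A-exp=-2, loops=3, term = A^-2 * d^2
  state 0001: A-exp=+0, loops=2, term = A^0 * d^1
  state 0010: A-exp=-4, loops=2, term = A^-4 * d^1
  state 0011: A-exp=-2, loops=1, term = A^-2 * d^0
  state 0100: A-exp=+0, loops=2, term = A^0 * d^1
  state 0101: A-exp=+2, loops=3, term = A^2 * d^2
  state 0110: A-exp=-2, loops=1, term = A^-2 * d^0
  state 0111: A-exp=+0, loops=2, term = A^0 * d^1
  state 1000: A-exp=+0, loops=2, term = A^0 * d^1
  state 1001: A-exp=+2, loops=3, term = A^2 * d^2
  state 1010: A-exp=-2, loops=1, term = A^-2 * d^0
  state 1011: A-exp=+0, loops=2, term = A^0 * d^1
  state 1100: A-exp=+2, loops=3, term = A^2 * d^2
  state 1101: A-exp=+4, loops=4, term = A^4 * d^3
  state 1110: A-exp=+0, loops=2, term = A^0 * d^1
  state 1111: A-exp=+2, loops=3, term = A^2 * d^2
Collect the terms by A-exponent (count of states per loop number):
Powers of d = -A^2 - A^-2: d^2 = A^4 + 2 + A^-4; d^3 = -A^6 - 3*A^2 - 3*A^-2 - A^-6.
  A^4 * (d^3) = -A^10 - 3*A^6 - 3*A^2 - A^-2
  A^2 * (4*d^2) = 4*A^6 + 8*A^2 + 4*A^-2
  A^0 * (6*d) = -6*A^2 - 6*A^-2
  A^-2 * (3 + d^2) = A^2 + 5*A^-2 + A^-6
  A^-4 * (d) = -A^-2 - A^-6
Summing the groups: <K> = -A^10 + A^6 + A^-2
Normalise by the writhe: (-A^3)^(-w) = (-A^3)^(2) = A^6, so f(A) = A^6 * <K> = -A^16 + A^12 + A^4.
Substitute A = t^(-1/4), i.e. A^e → t^(-e/4): V(t) = t^-1 + t^-3 - t^-4

Answer: t^-1 + t^-3 - t^-4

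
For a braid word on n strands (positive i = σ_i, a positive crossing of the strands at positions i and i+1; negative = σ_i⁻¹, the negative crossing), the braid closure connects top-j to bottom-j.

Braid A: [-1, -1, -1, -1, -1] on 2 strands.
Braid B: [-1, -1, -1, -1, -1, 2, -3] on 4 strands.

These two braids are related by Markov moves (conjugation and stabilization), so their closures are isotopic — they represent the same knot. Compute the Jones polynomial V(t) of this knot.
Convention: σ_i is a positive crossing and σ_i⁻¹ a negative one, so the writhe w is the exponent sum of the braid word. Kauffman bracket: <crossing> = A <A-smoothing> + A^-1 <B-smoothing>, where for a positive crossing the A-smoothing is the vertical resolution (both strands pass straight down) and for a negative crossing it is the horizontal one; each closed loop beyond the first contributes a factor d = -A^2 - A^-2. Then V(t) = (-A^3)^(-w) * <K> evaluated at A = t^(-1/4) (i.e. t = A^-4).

t^-2 + t^-4 - t^-5 + t^-6 - t^-7

Derivation:
Markov-equivalent braids have isotopic closures, hence identical knot invariants. Strip the Markov moves from each word to reach a common short braid β, then compute V(t) once on β.
Braid A: s1^-1 s1^-1 s1^-1 s1^-1 s1^-1 on 2 strands has no conjugating prefix/suffix or stabilization to strip; take β = s1^-1 s1^-1 s1^-1 s1^-1 s1^-1.
Braid B: s1^-1 s1^-1 s1^-1 s1^-1 s1^-1 s2 s3^-1 on 4 strands reduces by inverse Markov moves (closure unchanged at each step):
  Destabilize: the word has the form β·s3^-1 where s3^-1 occurs only as the final letter (β ∈ B_3); drop it and the last strand → 3 strands.
  Destabilize: the word has the form β·s2 where s2 occurs only as the final letter (β ∈ B_2); drop it and the last strand → 2 strands.
Reduced to β = s1^-1 s1^-1 s1^-1 s1^-1 s1^-1 on 2 strands, 5 crossings.
Both give the same β = s1^-1 s1^-1 s1^-1 s1^-1 s1^-1 on 2 strands, so one state sum suffices:
Braid: s1^-1 s1^-1 s1^-1 s1^-1 s1^-1 on 2 strands, 5 crossings.
Writhe w = (#positive) - (#negative) = 0 - 5 = -5.
Enumerate smoothing states for the bracket polynomial. There are 2^5 = 32 states.
For each crossing: s=0 is the vertical smoothing, s=1 horizontal. Crossing k contributes A^(sign_k * (1 - 2*s_k)); loop factor d = -A^2 - A^-2.
  state 00000: A-exp=-5, loops=2, term = A^-5 * d^1
  state 00001: A-exp=-3, loops=1, term = A^-3 * d^0
  state 00010: A-exp=-3, loops=1, term = A^-3 * d^0
  state 00011: A-exp=-1, loops=2, term = A^-1 * d^1
  state 00100: A-exp=-3, loops=1, term = A^-3 * d^0
  state 00101: A-exp=-1, loops=2, term = A^-1 * d^1
  state 00110: A-exp=-1, loops=2, term = A^-1 * d^1
  state 00111: A-exp=+1, loops=3, term = A^1 * d^2
  state 01000: A-exp=-3, loops=1, term = A^-3 * d^0
  state 01001: A-exp=-1, loops=2, term = A^-1 * d^1
  state 01010: A-exp=-1, loops=2, term = A^-1 * d^1
  state 01011: A-exp=+1, loops=3, term = A^1 * d^2
  state 01100: A-exp=-1, loops=2, term = A^-1 * d^1
  state 01101: A-exp=+1, loops=3, term = A^1 * d^2
  state 01110: A-exp=+1, loops=3, term = A^1 * d^2
  state 01111: A-exp=+3, loops=4, term = A^3 * d^3
  state 10000: A-exp=-3, loops=1, term = A^-3 * d^0
  state 10001: A-exp=-1, loops=2, term = A^-1 * d^1
  state 10010: A-exp=-1, loops=2, term = A^-1 * d^1
  state 10011: A-exp=+1, loops=3, term = A^1 * d^2
  state 10100: A-exp=-1, loops=2, term = A^-1 * d^1
  state 10101: A-exp=+1, loops=3, term = A^1 * d^2
  state 10110: A-exp=+1, loops=3, term = A^1 * d^2
  state 10111: A-exp=+3, loops=4, term = A^3 * d^3
  state 11000: A-exp=-1, loops=2, term = A^-1 * d^1
  state 11001: A-exp=+1, loops=3, term = A^1 * d^2
  state 11010: A-exp=+1, loops=3, term = A^1 * d^2
  state 11011: A-exp=+3, loops=4, term = A^3 * d^3
  state 11100: A-exp=+1, loops=3, term = A^1 * d^2
  state 11101: A-exp=+3, loops=4, term = A^3 * d^3
  state 11110: A-exp=+3, loops=4, term = A^3 * d^3
  state 11111: A-exp=+5, loops=5, term = A^5 * d^4
Collect the terms by A-exponent (count of states per loop number):
Powers of d = -A^2 - A^-2: d^2 = A^4 + 2 + A^-4; d^3 = -A^6 - 3*A^2 - 3*A^-2 - A^-6; d^4 = A^8 + 4*A^4 + 6 + 4*A^-4 + A^-8.
  A^5 * (d^4) = A^13 + 4*A^9 + 6*A^5 + 4*A + A^-3
  A^3 * (5*d^3) = -5*A^9 - 15*A^5 - 15*A - 5*A^-3
  A^1 * (10*d^2) = 10*A^5 + 20*A + 10*A^-3
  A^-1 * (10*d) = -10*A - 10*A^-3
  A^-3 * (5) = 5*A^-3
  A^-5 * (d) = -A^-3 - A^-7
Summing the groups: <K> = A^13 - A^9 + A^5 - A - A^-7
Normalise by the writhe: (-A^3)^(-w) = (-A^3)^(5) = -A^15, so f(A) = -A^15 * <K> = -A^28 + A^24 - A^20 + A^16 + A^8.
Substitute A = t^(-1/4), i.e. A^e → t^(-e/4): V(t) = t^-2 + t^-4 - t^-5 + t^-6 - t^-7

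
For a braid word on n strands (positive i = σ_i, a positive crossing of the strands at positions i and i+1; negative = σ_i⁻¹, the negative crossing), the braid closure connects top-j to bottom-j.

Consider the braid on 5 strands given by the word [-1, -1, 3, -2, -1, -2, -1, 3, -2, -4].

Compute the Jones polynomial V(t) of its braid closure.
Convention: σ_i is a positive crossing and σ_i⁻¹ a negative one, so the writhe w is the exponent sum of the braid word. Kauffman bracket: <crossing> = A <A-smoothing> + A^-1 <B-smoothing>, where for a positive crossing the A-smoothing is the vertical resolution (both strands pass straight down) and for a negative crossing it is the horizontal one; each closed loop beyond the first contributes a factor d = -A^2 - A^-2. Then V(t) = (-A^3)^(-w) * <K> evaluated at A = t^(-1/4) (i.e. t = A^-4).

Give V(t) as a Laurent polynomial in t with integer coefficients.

The presented braid s1^-1 s1^-1 s3 s2^-1 s1^-1 s2^-1 s1^-1 s3 s2^-1 s4^-1 on 5 strands reduces by inverse Markov moves (closure unchanged at each step):
  Destabilize: the word has the form β·s4^-1 where s4^-1 occurs only as the final letter (β ∈ B_4); drop it and the last strand → 4 strands.
Reduced to β = s1^-1 s1^-1 s3 s2^-1 s1^-1 s2^-1 s1^-1 s3 s2^-1 on 4 strands, 9 crossings.
Compute on β:
Braid: s1^-1 s1^-1 s3 s2^-1 s1^-1 s2^-1 s1^-1 s3 s2^-1 on 4 strands, 9 crossings.
Writhe w = (#positive) - (#negative) = 2 - 7 = -5.
Computing the Kauffman bracket via state sum. There are 2^9 = 512 states.
For each crossing: s=0 is the vertical smoothing, s=1 horizontal. Crossing k contributes A^(sign_k * (1 - 2*s_k)); loop factor d = -A^2 - A^-2.
Tabulate the states by total A-exponent and number of loops L (A-exp: L × count):
  A^9: L=3 ×1
  A^7: L=2 ×4, L=4 ×5
  A^5: L=1 ×4, L=3 ×26, L=5 ×6
  A^3: L=2 ×43, L=4 ×40, L=6 ×1
  A^1: L=1 ×23, L=3 ×92, L=5 ×11
  A^-1: L=2 ×91, L=4 ×34, L=6 ×1
  A^-3: L=1 ×32, L=3 ×48, L=5 ×4
  A^-5: L=2 ×28, L=4 ×8
  A^-7: L=3 ×9
  A^-9: L=4 ×1
Each group contributes A^e * Σ count * d^(L-1):
Powers of d = -A^2 - A^-2: d^2 = A^4 + 2 + A^-4; d^3 = -A^6 - 3*A^2 - 3*A^-2 - A^-6; d^4 = A^8 + 4*A^4 + 6 + 4*A^-4 + A^-8; d^5 = -A^10 - 5*A^6 - 10*A^2 - 10*A^-2 - 5*A^-6 - A^-10.
  A^9 * (d^2) = A^13 + 2*A^9 + A^5
  A^7 * (4*d + 5*d^3) = -5*A^13 - 19*A^9 - 19*A^5 - 5*A
  A^5 * (4 + 26*d^2 + 6*d^4) = 6*A^13 + 50*A^9 + 92*A^5 + 50*A + 6*A^-3
  A^3 * (43*d + 40*d^3 + d^5) = -A^13 - 45*A^9 - 173*A^5 - 173*A - 45*A^-3 - A^-7
  A^1 * (23 + 92*d^2 + 11*d^4) = 11*A^9 + 136*A^5 + 273*A + 136*A^-3 + 11*A^-7
  A^-1 * (91*d + 34*d^3 + d^5) = -A^9 - 39*A^5 - 203*A - 203*A^-3 - 39*A^-7 - A^-11
  A^-3 * (32 + 48*d^2 + 4*d^4) = 4*A^5 + 64*A + 152*A^-3 + 64*A^-7 + 4*A^-11
  A^-5 * (28*d + 8*d^3) = -8*A - 52*A^-3 - 52*A^-7 - 8*A^-11
  A^-7 * (9*d^2) = 9*A^-3 + 18*A^-7 + 9*A^-11
  A^-9 * (d^3) = -A^-3 - 3*A^-7 - 3*A^-11 - A^-15
Summing the groups: <K> = A^13 - 2*A^9 + 2*A^5 - 2*A + 2*A^-3 - 2*A^-7 + A^-11 - A^-15
Normalise by the writhe: (-A^3)^(-w) = (-A^3)^(5) = -A^15, so f(A) = -A^15 * <K> = -A^28 + 2*A^24 - 2*A^20 + 2*A^16 - 2*A^12 + 2*A^8 - A^4 + 1.
Substitute A = t^(-1/4), i.e. A^e → t^(-e/4): V(t) = 1 - t^-1 + 2*t^-2 - 2*t^-3 + 2*t^-4 - 2*t^-5 + 2*t^-6 - t^-7

Answer: 1 - t^-1 + 2*t^-2 - 2*t^-3 + 2*t^-4 - 2*t^-5 + 2*t^-6 - t^-7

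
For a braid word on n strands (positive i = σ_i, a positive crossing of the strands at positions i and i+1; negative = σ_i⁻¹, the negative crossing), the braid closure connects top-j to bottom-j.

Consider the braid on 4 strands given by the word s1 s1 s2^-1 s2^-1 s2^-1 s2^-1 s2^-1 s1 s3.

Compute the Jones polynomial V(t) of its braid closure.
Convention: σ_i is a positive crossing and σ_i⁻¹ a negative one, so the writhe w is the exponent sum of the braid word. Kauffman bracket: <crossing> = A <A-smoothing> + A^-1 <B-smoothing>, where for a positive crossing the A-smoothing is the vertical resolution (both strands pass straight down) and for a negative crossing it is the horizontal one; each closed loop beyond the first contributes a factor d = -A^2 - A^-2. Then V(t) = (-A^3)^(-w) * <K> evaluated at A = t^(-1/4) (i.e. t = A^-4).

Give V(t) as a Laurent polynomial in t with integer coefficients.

The presented braid s1 s1 s2^-1 s2^-1 s2^-1 s2^-1 s2^-1 s1 s3 on 4 strands reduces by inverse Markov moves (closure unchanged at each step):
  Destabilize: the word has the form β·s3 where s3 occurs only as the final letter (β ∈ B_3); drop it and the last strand → 3 strands.
Reduced to β = s1 s1 s2^-1 s2^-1 s2^-1 s2^-1 s2^-1 s1 on 3 strands, 8 crossings.
Compute on β:
Braid: s1 s1 s2^-1 s2^-1 s2^-1 s2^-1 s2^-1 s1 on 3 strands, 8 crossings.
Writhe w = (#positive) - (#negative) = 3 - 5 = -2.
Enumerate smoothing states for the bracket polynomial. There are 2^8 = 256 states.
Each crossing splits two ways (0=vertical, 1=horizontal). The state's weight is A^(#A-smoothings - #B-smoothings) * d^(loops - 1).
Tabulate the states by total A-exponent and number of loops L (A-exp: L × count):
  A^8: L=6 ×1
  A^6: L=5 ×8
  A^4: L=4 ×25, L=6 ×3
  A^2: L=3 ×40, L=5 ×15, L=7 ×1
  A^0: L=2 ×35, L=4 ×30, L=6 ×5
  A^-2: L=1 ×15, L=3 ×31, L=5 ×10
  A^-4: L=2 ×18, L=4 ×10
  A^-6: L=3 ×8
  A^-8: L=4 ×1
Each group contributes A^e * Σ count * d^(L-1):
Powers of d = -A^2 - A^-2: d^2 = A^4 + 2 + A^-4; d^3 = -A^6 - 3*A^2 - 3*A^-2 - A^-6; d^4 = A^8 + 4*A^4 + 6 + 4*A^-4 + A^-8; d^5 = -A^10 - 5*A^6 - 10*A^2 - 10*A^-2 - 5*A^-6 - A^-10; d^6 = A^12 + 6*A^8 + 15*A^4 + 20 + 15*A^-4 + 6*A^-8 + A^-12.
  A^8 * (d^5) = -A^18 - 5*A^14 - 10*A^10 - 10*A^6 - 5*A^2 - A^-2
  A^6 * (8*d^4) = 8*A^14 + 32*A^10 + 48*A^6 + 32*A^2 + 8*A^-2
  A^4 * (25*d^3 + 3*d^5) = -3*A^14 - 40*A^10 - 105*A^6 - 105*A^2 - 40*A^-2 - 3*A^-6
  A^2 * (40*d^2 + 15*d^4 + d^6) = A^14 + 21*A^10 + 115*A^6 + 190*A^2 + 115*A^-2 + 21*A^-6 + A^-10
  A^0 * (35*d + 30*d^3 + 5*d^5) = -5*A^10 - 55*A^6 - 175*A^2 - 175*A^-2 - 55*A^-6 - 5*A^-10
  A^-2 * (15 + 31*d^2 + 10*d^4) = 10*A^6 + 71*A^2 + 137*A^-2 + 71*A^-6 + 10*A^-10
  A^-4 * (18*d + 10*d^3) = -10*A^2 - 48*A^-2 - 48*A^-6 - 10*A^-10
  A^-6 * (8*d^2) = 8*A^-2 + 16*A^-6 + 8*A^-10
  A^-8 * (d^3) = -A^-2 - 3*A^-6 - 3*A^-10 - A^-14
Summing the groups: <K> = -A^18 + A^14 - 2*A^10 + 3*A^6 - 2*A^2 + 3*A^-2 - A^-6 + A^-10 - A^-14
Normalise by the writhe: (-A^3)^(-w) = (-A^3)^(2) = A^6, so f(A) = A^6 * <K> = -A^24 + A^20 - 2*A^16 + 3*A^12 - 2*A^8 + 3*A^4 - 1 + A^-4 - A^-8.
Substitute A = t^(-1/4), i.e. A^e → t^(-e/4): V(t) = -t^2 + t - 1 + 3*t^-1 - 2*t^-2 + 3*t^-3 - 2*t^-4 + t^-5 - t^-6

Answer: -t^2 + t - 1 + 3*t^-1 - 2*t^-2 + 3*t^-3 - 2*t^-4 + t^-5 - t^-6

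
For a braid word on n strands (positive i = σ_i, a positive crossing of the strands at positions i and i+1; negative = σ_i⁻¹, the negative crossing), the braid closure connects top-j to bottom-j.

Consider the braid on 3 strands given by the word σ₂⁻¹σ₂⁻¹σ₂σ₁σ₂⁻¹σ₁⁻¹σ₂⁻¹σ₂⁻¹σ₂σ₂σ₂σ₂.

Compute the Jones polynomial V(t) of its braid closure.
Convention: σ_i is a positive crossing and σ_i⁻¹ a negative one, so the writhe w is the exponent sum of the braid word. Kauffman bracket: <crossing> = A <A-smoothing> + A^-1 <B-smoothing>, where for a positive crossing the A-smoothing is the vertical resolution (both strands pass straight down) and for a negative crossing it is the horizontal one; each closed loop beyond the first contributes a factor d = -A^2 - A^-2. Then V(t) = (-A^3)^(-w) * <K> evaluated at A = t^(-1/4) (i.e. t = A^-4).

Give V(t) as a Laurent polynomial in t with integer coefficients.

The presented braid s2^-1 s2^-1 s2 s1 s2^-1 s1^-1 s2^-1 s2^-1 s2 s2 s2 s2 on 3 strands reduces by inverse Markov moves (closure unchanged at each step):
  Deconjugate: the word is γ·β·γ⁻¹ with γ = s2^-1 s2^-1 (prefix) and γ⁻¹ = s2 s2 (suffix); strip both.
Reduced to β = s2 s1 s2^-1 s1^-1 s2^-1 s2^-1 s2 s2 on 3 strands, 8 crossings.
Compute on β:
First cancel adjacent σ_i σ_i⁻¹ pairs (Reidemeister II — same braid, same closure): s2 s1 s2^-1 s1^-1 s2^-1 s2^-1 s2 s2 → s2 s1 s2^-1 s1^-1.
Braid: s2 s1 s2^-1 s1^-1 on 3 strands, 4 crossings.
Writhe w = (#positive) - (#negative) = 2 - 2 = 0.
Computing the Kauffman bracket via state sum. There are 2^4 = 16 states.
Smooth each crossing (0=||, 1=⌣⌢); contribution A^(Σ sign_k(1-2s_k)) * d^(L-1).
  state 0000: A-exp=+0, loops=3, term = A^0 * d^2
  state 0001: A-exp=+2, loops=2, term = A^2 * d^1
  state 0010: A-exp=+2, loops=2, term = A^2 * d^1
  state 0011: A-exp=+4, loops=1, term = A^4 * d^0
  state 0100: A-exp=-2, loops=2, term = A^-2 * d^1
  state 0101: A-exp=+0, loops=3, term = A^0 * d^2
  state 0110: A-exp=+0, loops=1, term = A^0 * d^0
  state 0111: A-exp=+2, loops=2, term = A^2 * d^1
  state 1000: A-exp=-2, loops=2, term = A^-2 * d^1
  state 1001: A-exp=+0, loops=1, term = A^0 * d^0
  state 1010: A-exp=+0, loops=3, term = A^0 * d^2
  state 1011: A-exp=+2, loops=2, term = A^2 * d^1
  state 1100: A-exp=-4, loops=1, term = A^-4 * d^0
  state 1101: A-exp=-2, loops=2, term = A^-2 * d^1
  state 1110: A-exp=-2, loops=2, term = A^-2 * d^1
  state 1111: A-exp=+0, loops=1, term = A^0 * d^0
Collect the terms by A-exponent (count of states per loop number):
Powers of d = -A^2 - A^-2: d^2 = A^4 + 2 + A^-4.
  A^4 * (1) = A^4
  A^2 * (4*d) = -4*A^4 - 4
  A^0 * (3 + 3*d^2) = 3*A^4 + 9 + 3*A^-4
  A^-2 * (4*d) = -4 - 4*A^-4
  A^-4 * (1) = A^-4
Summing the groups: <K> = 1
Normalise by the writhe: (-A^3)^(-w) = (-A^3)^(0) = 1, so f(A) = 1 * <K> = 1.
Substitute A = t^(-1/4), i.e. A^e → t^(-e/4): V(t) = 1

Answer: 1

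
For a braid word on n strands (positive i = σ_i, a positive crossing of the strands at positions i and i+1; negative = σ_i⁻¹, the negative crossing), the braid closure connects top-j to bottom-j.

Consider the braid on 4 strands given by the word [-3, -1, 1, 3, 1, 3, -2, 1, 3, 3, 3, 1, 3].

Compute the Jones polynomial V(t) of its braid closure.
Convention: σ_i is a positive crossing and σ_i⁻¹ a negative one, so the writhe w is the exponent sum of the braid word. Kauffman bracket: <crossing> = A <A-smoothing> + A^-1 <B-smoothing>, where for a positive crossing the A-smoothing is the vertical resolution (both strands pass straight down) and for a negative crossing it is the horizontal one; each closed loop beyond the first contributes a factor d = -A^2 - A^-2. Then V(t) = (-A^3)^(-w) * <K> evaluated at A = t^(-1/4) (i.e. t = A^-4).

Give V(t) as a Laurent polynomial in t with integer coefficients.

t^11 - 2*t^10 + 2*t^9 - 3*t^8 + 2*t^7 - 2*t^6 + 2*t^5 + t^3

Derivation:
The presented braid s3^-1 s1^-1 s1 s3 s1 s3 s2^-1 s1 s3 s3 s3 s1 s3 on 4 strands reduces by inverse Markov moves (closure unchanged at each step):
  Deconjugate: the word is γ·β·γ⁻¹ with γ = s3^-1 s1^-1 (prefix) and γ⁻¹ = s1 s3 (suffix); strip both.
Reduced to β = s1 s3 s1 s3 s2^-1 s1 s3 s3 s3 on 4 strands, 9 crossings.
Compute on β:
Braid: s1 s3 s1 s3 s2^-1 s1 s3 s3 s3 on 4 strands, 9 crossings.
Writhe w = (#positive) - (#negative) = 8 - 1 = 7.
State-sum expansion of <K>. There are 2^9 = 512 states.
Smooth each crossing (0=||, 1=⌣⌢); contribution A^(Σ sign_k(1-2s_k)) * d^(L-1).
Tabulate the states by total A-exponent and number of loops L (A-exp: L × count):
  A^9: L=3 ×1
  A^7: L=2 ×8, L=4 ×1
  A^5: L=1 ×15, L=3 ×21
  A^3: L=2 ×60, L=4 ×24
  A^1: L=3 ×110, L=5 ×16
  A^-1: L=4 ×120, L=6 ×6
  A^-3: L=5 ×83, L=7 ×1
  A^-5: L=6 ×36
  A^-7: L=7 ×9
  A^-9: L=8 ×1
Each group contributes A^e * Σ count * d^(L-1):
Powers of d = -A^2 - A^-2: d^2 = A^4 + 2 + A^-4; d^3 = -A^6 - 3*A^2 - 3*A^-2 - A^-6; d^4 = A^8 + 4*A^4 + 6 + 4*A^-4 + A^-8; d^5 = -A^10 - 5*A^6 - 10*A^2 - 10*A^-2 - 5*A^-6 - A^-10; d^6 = A^12 + 6*A^8 + 15*A^4 + 20 + 15*A^-4 + 6*A^-8 + A^-12; d^7 = -A^14 - 7*A^10 - 21*A^6 - 35*A^2 - 35*A^-2 - 21*A^-6 - 7*A^-10 - A^-14.
  A^9 * (d^2) = A^13 + 2*A^9 + A^5
  A^7 * (8*d + d^3) = -A^13 - 11*A^9 - 11*A^5 - A
  A^5 * (15 + 21*d^2) = 21*A^9 + 57*A^5 + 21*A
  A^3 * (60*d + 24*d^3) = -24*A^9 - 132*A^5 - 132*A - 24*A^-3
  A^1 * (110*d^2 + 16*d^4) = 16*A^9 + 174*A^5 + 316*A + 174*A^-3 + 16*A^-7
  A^-1 * (120*d^3 + 6*d^5) = -6*A^9 - 150*A^5 - 420*A - 420*A^-3 - 150*A^-7 - 6*A^-11
  A^-3 * (83*d^4 + d^6) = A^9 + 89*A^5 + 347*A + 518*A^-3 + 347*A^-7 + 89*A^-11 + A^-15
  A^-5 * (36*d^5) = -36*A^5 - 180*A - 360*A^-3 - 360*A^-7 - 180*A^-11 - 36*A^-15
  A^-7 * (9*d^6) = 9*A^5 + 54*A + 135*A^-3 + 180*A^-7 + 135*A^-11 + 54*A^-15 + 9*A^-19
  A^-9 * (d^7) = -A^5 - 7*A - 21*A^-3 - 35*A^-7 - 35*A^-11 - 21*A^-15 - 7*A^-19 - A^-23
Summing the groups: <K> = -A^9 - 2*A + 2*A^-3 - 2*A^-7 + 3*A^-11 - 2*A^-15 + 2*A^-19 - A^-23
Normalise by the writhe: (-A^3)^(-w) = (-A^3)^(-7) = -A^-21, so f(A) = -A^-21 * <K> = A^-12 + 2*A^-20 - 2*A^-24 + 2*A^-28 - 3*A^-32 + 2*A^-36 - 2*A^-40 + A^-44.
Substitute A = t^(-1/4), i.e. A^e → t^(-e/4): V(t) = t^11 - 2*t^10 + 2*t^9 - 3*t^8 + 2*t^7 - 2*t^6 + 2*t^5 + t^3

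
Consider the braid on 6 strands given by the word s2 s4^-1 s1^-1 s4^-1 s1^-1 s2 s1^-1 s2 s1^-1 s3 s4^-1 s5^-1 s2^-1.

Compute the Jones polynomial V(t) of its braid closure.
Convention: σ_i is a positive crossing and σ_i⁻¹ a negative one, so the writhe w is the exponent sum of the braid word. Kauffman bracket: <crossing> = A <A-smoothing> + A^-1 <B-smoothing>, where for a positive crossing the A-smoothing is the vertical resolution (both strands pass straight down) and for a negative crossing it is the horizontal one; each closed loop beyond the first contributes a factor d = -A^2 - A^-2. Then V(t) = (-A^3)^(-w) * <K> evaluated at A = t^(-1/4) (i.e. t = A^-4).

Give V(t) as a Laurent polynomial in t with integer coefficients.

The presented braid s2 s4^-1 s1^-1 s4^-1 s1^-1 s2 s1^-1 s2 s1^-1 s3 s4^-1 s5^-1 s2^-1 on 6 strands reduces by inverse Markov moves (closure unchanged at each step):
  Deconjugate: the word is γ·β·γ⁻¹ with γ = s2 (prefix) and γ⁻¹ = s2^-1 (suffix); strip both.
  Destabilize: the word has the form β·s5^-1 where s5^-1 occurs only as the final letter (β ∈ B_5); drop it and the last strand → 5 strands.
Reduced to β = s4^-1 s1^-1 s4^-1 s1^-1 s2 s1^-1 s2 s1^-1 s3 s4^-1 on 5 strands, 10 crossings.
Compute on β:
Braid: s4^-1 s1^-1 s4^-1 s1^-1 s2 s1^-1 s2 s1^-1 s3 s4^-1 on 5 strands, 10 crossings.
Writhe w = (#positive) - (#negative) = 3 - 7 = -4.
State-sum expansion of <K>. There are 2^10 = 1024 states.
Each crossing splits two ways (0=vertical, 1=horizontal). The state's weight is A^(#A-smoothings - #B-smoothings) * d^(loops - 1).
Tabulate the states by total A-exponent and number of loops L (A-exp: L × count):
  A^10: L=8 ×1
  A^8: L=7 ×10
  A^6: L=6 ×45
  A^4: L=5 ×118, L=7 ×2
  A^2: L=4 ×195, L=6 ×15
  A^0: L=3 ×203, L=5 ×49
  A^-2: L=2 ×123, L=4 ×85, L=6 ×2
  A^-4: L=1 ×33, L=3 ×78, L=5 ×9
  A^-6: L=2 ×29, L=4 ×16
  A^-8: L=3 ×9, L=5 ×1
  A^-10: L=4 ×1
Each group contributes A^e * Σ count * d^(L-1):
Powers of d = -A^2 - A^-2: d^2 = A^4 + 2 + A^-4; d^3 = -A^6 - 3*A^2 - 3*A^-2 - A^-6; d^4 = A^8 + 4*A^4 + 6 + 4*A^-4 + A^-8; d^5 = -A^10 - 5*A^6 - 10*A^2 - 10*A^-2 - 5*A^-6 - A^-10; d^6 = A^12 + 6*A^8 + 15*A^4 + 20 + 15*A^-4 + 6*A^-8 + A^-12; d^7 = -A^14 - 7*A^10 - 21*A^6 - 35*A^2 - 35*A^-2 - 21*A^-6 - 7*A^-10 - A^-14.
  A^10 * (d^7) = -A^24 - 7*A^20 - 21*A^16 - 35*A^12 - 35*A^8 - 21*A^4 - 7 - A^-4
  A^8 * (10*d^6) = 10*A^20 + 60*A^16 + 150*A^12 + 200*A^8 + 150*A^4 + 60 + 10*A^-4
  A^6 * (45*d^5) = -45*A^16 - 225*A^12 - 450*A^8 - 450*A^4 - 225 - 45*A^-4
  A^4 * (118*d^4 + 2*d^6) = 2*A^16 + 130*A^12 + 502*A^8 + 748*A^4 + 502 + 130*A^-4 + 2*A^-8
  A^2 * (195*d^3 + 15*d^5) = -15*A^12 - 270*A^8 - 735*A^4 - 735 - 270*A^-4 - 15*A^-8
  A^0 * (203*d^2 + 49*d^4) = 49*A^8 + 399*A^4 + 700 + 399*A^-4 + 49*A^-8
  A^-2 * (123*d + 85*d^3 + 2*d^5) = -2*A^8 - 95*A^4 - 398 - 398*A^-4 - 95*A^-8 - 2*A^-12
  A^-4 * (33 + 78*d^2 + 9*d^4) = 9*A^4 + 114 + 243*A^-4 + 114*A^-8 + 9*A^-12
  A^-6 * (29*d + 16*d^3) = -16 - 77*A^-4 - 77*A^-8 - 16*A^-12
  A^-8 * (9*d^2 + d^4) = 1 + 13*A^-4 + 24*A^-8 + 13*A^-12 + A^-16
  A^-10 * (d^3) = -A^-4 - 3*A^-8 - 3*A^-12 - A^-16
Summing the groups: <K> = -A^24 + 3*A^20 - 4*A^16 + 5*A^12 - 6*A^8 + 5*A^4 - 4 + 3*A^-4 - A^-8 + A^-12
Normalise by the writhe: (-A^3)^(-w) = (-A^3)^(4) = A^12, so f(A) = A^12 * <K> = -A^36 + 3*A^32 - 4*A^28 + 5*A^24 - 6*A^20 + 5*A^16 - 4*A^12 + 3*A^8 - A^4 + 1.
Substitute A = t^(-1/4), i.e. A^e → t^(-e/4): V(t) = 1 - t^-1 + 3*t^-2 - 4*t^-3 + 5*t^-4 - 6*t^-5 + 5*t^-6 - 4*t^-7 + 3*t^-8 - t^-9

Answer: 1 - t^-1 + 3*t^-2 - 4*t^-3 + 5*t^-4 - 6*t^-5 + 5*t^-6 - 4*t^-7 + 3*t^-8 - t^-9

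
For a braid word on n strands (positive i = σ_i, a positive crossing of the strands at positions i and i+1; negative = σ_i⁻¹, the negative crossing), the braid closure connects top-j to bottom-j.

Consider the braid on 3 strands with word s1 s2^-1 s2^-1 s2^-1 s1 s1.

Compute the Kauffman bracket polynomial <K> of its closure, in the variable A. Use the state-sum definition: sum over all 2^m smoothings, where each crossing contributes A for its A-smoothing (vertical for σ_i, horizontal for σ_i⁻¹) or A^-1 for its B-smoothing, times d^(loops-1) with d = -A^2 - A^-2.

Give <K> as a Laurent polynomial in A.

Braid: s1 s2^-1 s2^-1 s2^-1 s1 s1 on 3 strands, 6 crossings.
Writhe w = (#positive) - (#negative) = 3 - 3 = 0.
Enumerate smoothing states for the bracket polynomial. There are 2^6 = 64 states.
Each crossing splits two ways (0=vertical, 1=horizontal). The state's weight is A^(#A-smoothings - #B-smoothings) * d^(loops - 1).
Tabulate the states by total A-exponent and number of loops L (A-exp: L × count):
  A^6: L=4 ×1
  A^4: L=3 ×6
  A^2: L=2 ×12, L=4 ×3
  A^0: L=1 ×9, L=3 ×10, L=5 ×1
  A^-2: L=2 ×12, L=4 ×3
  A^-4: L=3 ×6
  A^-6: L=4 ×1
Each group contributes A^e * Σ count * d^(L-1):
Powers of d = -A^2 - A^-2: d^2 = A^4 + 2 + A^-4; d^3 = -A^6 - 3*A^2 - 3*A^-2 - A^-6; d^4 = A^8 + 4*A^4 + 6 + 4*A^-4 + A^-8.
  A^6 * (d^3) = -A^12 - 3*A^8 - 3*A^4 - 1
  A^4 * (6*d^2) = 6*A^8 + 12*A^4 + 6
  A^2 * (12*d + 3*d^3) = -3*A^8 - 21*A^4 - 21 - 3*A^-4
  A^0 * (9 + 10*d^2 + d^4) = A^8 + 14*A^4 + 35 + 14*A^-4 + A^-8
  A^-2 * (12*d + 3*d^3) = -3*A^4 - 21 - 21*A^-4 - 3*A^-8
  A^-4 * (6*d^2) = 6 + 12*A^-4 + 6*A^-8
  A^-6 * (d^3) = -1 - 3*A^-4 - 3*A^-8 - A^-12
Summing the groups: <K> = -A^12 + A^8 - A^4 + 3 - A^-4 + A^-8 - A^-12

Answer: -A^12 + A^8 - A^4 + 3 - A^-4 + A^-8 - A^-12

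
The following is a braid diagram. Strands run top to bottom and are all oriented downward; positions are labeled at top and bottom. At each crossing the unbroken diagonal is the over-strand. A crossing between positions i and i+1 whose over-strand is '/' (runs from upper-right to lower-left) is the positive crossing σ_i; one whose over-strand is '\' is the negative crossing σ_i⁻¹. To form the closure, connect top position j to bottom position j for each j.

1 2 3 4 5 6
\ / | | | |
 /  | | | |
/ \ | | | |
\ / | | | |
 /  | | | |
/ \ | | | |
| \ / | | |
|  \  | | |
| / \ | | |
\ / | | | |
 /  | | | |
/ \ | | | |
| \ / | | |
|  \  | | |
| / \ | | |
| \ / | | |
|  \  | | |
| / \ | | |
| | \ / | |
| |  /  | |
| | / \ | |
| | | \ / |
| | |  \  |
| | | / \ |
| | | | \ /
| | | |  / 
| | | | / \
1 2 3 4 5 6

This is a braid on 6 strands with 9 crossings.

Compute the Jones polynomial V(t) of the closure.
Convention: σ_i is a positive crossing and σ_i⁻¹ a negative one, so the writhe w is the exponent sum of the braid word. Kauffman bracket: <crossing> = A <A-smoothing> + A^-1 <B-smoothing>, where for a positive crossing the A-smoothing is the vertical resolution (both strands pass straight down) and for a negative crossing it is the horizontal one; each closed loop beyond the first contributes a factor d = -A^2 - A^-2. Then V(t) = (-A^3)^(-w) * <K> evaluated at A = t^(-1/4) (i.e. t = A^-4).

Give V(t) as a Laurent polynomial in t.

Reading the diagram top to bottom ('/'-over between positions i,i+1 = s_i, '\'-over = s_i^-1): braid word = s1 s1 s2^-1 s1 s2^-1 s2^-1 s3 s4^-1 s5.
The presented braid s1 s1 s2^-1 s1 s2^-1 s2^-1 s3 s4^-1 s5 on 6 strands reduces by inverse Markov moves (closure unchanged at each step):
  Destabilize: the word has the form β·s5 where s5 occurs only as the final letter (β ∈ B_5); drop it and the last strand → 5 strands.
  Destabilize: the word has the form β·s4^-1 where s4^-1 occurs only as the final letter (β ∈ B_4); drop it and the last strand → 4 strands.
  Destabilize: the word has the form β·s3 where s3 occurs only as the final letter (β ∈ B_3); drop it and the last strand → 3 strands.
Reduced to β = s1 s1 s2^-1 s1 s2^-1 s2^-1 on 3 strands, 6 crossings.
Compute on β:
Braid: s1 s1 s2^-1 s1 s2^-1 s2^-1 on 3 strands, 6 crossings.
Writhe w = (#positive) - (#negative) = 3 - 3 = 0.
State-sum expansion of <K>. There are 2^6 = 64 states.
Each crossing splits two ways (0=vertical, 1=horizontal). The state's weight is A^(#A-smoothings - #B-smoothings) * d^(loops - 1).
Tabulate the states by total A-exponent and number of loops L (A-exp: L × count):
  A^6: L=4 ×1
  A^4: L=3 ×6
  A^2: L=2 ×14, L=4 ×1
  A^0: L=1 ×13, L=3 ×7
  A^-2: L=2 ×14, L=4 ×1
  A^-4: L=3 ×6
  A^-6: L=4 ×1
Each group contributes A^e * Σ count * d^(L-1):
Powers of d = -A^2 - A^-2: d^2 = A^4 + 2 + A^-4; d^3 = -A^6 - 3*A^2 - 3*A^-2 - A^-6.
  A^6 * (d^3) = -A^12 - 3*A^8 - 3*A^4 - 1
  A^4 * (6*d^2) = 6*A^8 + 12*A^4 + 6
  A^2 * (14*d + d^3) = -A^8 - 17*A^4 - 17 - A^-4
  A^0 * (13 + 7*d^2) = 7*A^4 + 27 + 7*A^-4
  A^-2 * (14*d + d^3) = -A^4 - 17 - 17*A^-4 - A^-8
  A^-4 * (6*d^2) = 6 + 12*A^-4 + 6*A^-8
  A^-6 * (d^3) = -1 - 3*A^-4 - 3*A^-8 - A^-12
Summing the groups: <K> = -A^12 + 2*A^8 - 2*A^4 + 3 - 2*A^-4 + 2*A^-8 - A^-12
Normalise by the writhe: (-A^3)^(-w) = (-A^3)^(0) = 1, so f(A) = 1 * <K> = -A^12 + 2*A^8 - 2*A^4 + 3 - 2*A^-4 + 2*A^-8 - A^-12.
Substitute A = t^(-1/4), i.e. A^e → t^(-e/4): V(t) = -t^3 + 2*t^2 - 2*t + 3 - 2*t^-1 + 2*t^-2 - t^-3

Answer: -t^3 + 2*t^2 - 2*t + 3 - 2*t^-1 + 2*t^-2 - t^-3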